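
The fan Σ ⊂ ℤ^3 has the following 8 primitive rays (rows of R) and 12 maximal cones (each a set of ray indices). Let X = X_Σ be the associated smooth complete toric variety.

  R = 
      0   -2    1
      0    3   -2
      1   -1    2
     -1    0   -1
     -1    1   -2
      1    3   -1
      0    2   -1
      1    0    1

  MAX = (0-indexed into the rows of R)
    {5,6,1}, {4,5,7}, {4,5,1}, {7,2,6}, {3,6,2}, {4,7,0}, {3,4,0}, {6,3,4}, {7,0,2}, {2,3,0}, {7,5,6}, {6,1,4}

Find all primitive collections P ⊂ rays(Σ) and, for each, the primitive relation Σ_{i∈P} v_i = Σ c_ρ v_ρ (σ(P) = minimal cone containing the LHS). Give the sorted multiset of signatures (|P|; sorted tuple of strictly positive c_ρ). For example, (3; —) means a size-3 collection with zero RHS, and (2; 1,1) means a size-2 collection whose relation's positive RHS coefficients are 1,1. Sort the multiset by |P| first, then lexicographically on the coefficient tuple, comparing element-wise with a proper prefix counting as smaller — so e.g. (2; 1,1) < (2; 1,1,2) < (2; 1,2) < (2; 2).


Δ(Σ) — 8 vertices, 12 min non-faces:

  • {0,6}:  v_{0} + v_{6} = 0 ; sig = (2; —)
  • {2,4}:  v_{2} + v_{4} = 0 ; sig = (2; —)
  • {3,7}:  v_{3} + v_{7} = 0 ; sig = (2; —)
  • {1,7}:  v_{1} + v_{7} = v_{5} ; sig = (2; 1)
  • {3,5}:  v_{3} + v_{5} = v_{1} ; sig = (2; 1)
  • {0,1}:  v_{0} + v_{1} = v_{4} + v_{7} ; sig = (2; 1,1)
  • {1,2}:  v_{1} + v_{2} = v_{6} + v_{7} ; sig = (2; 1,1)
  • {1,3}:  v_{1} + v_{3} = v_{4} + v_{6} ; sig = (2; 1,1)
  • {0,5}:  v_{0} + v_{5} = v_{4} + 2·v_{7} ; sig = (2; 1,2)
  • {2,5}:  v_{2} + v_{5} = v_{6} + 2·v_{7} ; sig = (2; 1,2)
  • {4,6,7}:  v_{4} + v_{6} + v_{7} = v_{1} ; sig = (3; 1)
  • {4,5,6}:  v_{4} + v_{5} + v_{6} = 2·v_{1} ; sig = (3; 2)

Hence PRS(X_Σ) =
    |P|=2: 10 collections, coeffs (), (), (), (1), (1), (1,1), (1,1), (1,1), (1,2), (1,2)
    |P|=3: 2 collections, coeffs (1), (2)


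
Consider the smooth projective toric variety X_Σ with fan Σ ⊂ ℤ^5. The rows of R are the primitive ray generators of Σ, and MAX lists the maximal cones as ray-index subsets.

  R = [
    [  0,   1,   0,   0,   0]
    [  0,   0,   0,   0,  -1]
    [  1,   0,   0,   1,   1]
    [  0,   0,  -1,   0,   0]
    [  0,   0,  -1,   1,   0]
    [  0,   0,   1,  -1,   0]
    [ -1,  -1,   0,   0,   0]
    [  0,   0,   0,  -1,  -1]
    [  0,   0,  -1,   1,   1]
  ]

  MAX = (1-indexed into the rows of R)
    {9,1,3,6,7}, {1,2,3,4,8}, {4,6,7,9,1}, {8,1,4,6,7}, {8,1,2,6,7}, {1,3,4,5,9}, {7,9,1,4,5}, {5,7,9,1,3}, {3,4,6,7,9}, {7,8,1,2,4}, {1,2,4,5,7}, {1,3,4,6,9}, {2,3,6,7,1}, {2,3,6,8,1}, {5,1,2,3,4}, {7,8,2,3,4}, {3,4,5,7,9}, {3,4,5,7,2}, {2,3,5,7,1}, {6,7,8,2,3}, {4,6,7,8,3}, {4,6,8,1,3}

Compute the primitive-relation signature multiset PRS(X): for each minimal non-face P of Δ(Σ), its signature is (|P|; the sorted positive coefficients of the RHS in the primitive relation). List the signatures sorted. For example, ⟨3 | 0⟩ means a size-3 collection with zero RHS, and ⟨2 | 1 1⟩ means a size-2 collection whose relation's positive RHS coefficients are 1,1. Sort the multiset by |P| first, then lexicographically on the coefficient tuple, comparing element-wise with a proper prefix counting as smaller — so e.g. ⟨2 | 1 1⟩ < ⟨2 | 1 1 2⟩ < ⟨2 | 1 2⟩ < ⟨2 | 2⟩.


Primitive collections (7):

  • {5,6}:  v_{5} + v_{6} = 0  ⇒ sig = ⟨2 | 0⟩
  • {2,9}:  v_{2} + v_{9} = v_{5}  ⇒ sig = ⟨2 | 1⟩
  • {8,9}:  v_{8} + v_{9} = v_{4}  ⇒ sig = ⟨2 | 1⟩
  • {5,8}:  v_{5} + v_{8} = v_{2} + v_{4}  ⇒ sig = ⟨2 | 1 1⟩
  • {2,4,6}:  v_{2} + v_{4} + v_{6} = v_{8}  ⇒ sig = ⟨3 | 1⟩
  • {1,3,7,8}:  v_{1} + v_{3} + v_{7} + v_{8} = 0  ⇒ sig = ⟨4 | 0⟩
  • {1,3,4,7}:  v_{1} + v_{3} + v_{4} + v_{7} = v_{9}  ⇒ sig = ⟨4 | 1⟩

Signatures (|P|; sorted positive RHS coefficients), sorted:
    ⟨2 | 0⟩
    ⟨2 | 1⟩
    ⟨2 | 1⟩
    ⟨2 | 1 1⟩
    ⟨3 | 1⟩
    ⟨4 | 0⟩
    ⟨4 | 1⟩


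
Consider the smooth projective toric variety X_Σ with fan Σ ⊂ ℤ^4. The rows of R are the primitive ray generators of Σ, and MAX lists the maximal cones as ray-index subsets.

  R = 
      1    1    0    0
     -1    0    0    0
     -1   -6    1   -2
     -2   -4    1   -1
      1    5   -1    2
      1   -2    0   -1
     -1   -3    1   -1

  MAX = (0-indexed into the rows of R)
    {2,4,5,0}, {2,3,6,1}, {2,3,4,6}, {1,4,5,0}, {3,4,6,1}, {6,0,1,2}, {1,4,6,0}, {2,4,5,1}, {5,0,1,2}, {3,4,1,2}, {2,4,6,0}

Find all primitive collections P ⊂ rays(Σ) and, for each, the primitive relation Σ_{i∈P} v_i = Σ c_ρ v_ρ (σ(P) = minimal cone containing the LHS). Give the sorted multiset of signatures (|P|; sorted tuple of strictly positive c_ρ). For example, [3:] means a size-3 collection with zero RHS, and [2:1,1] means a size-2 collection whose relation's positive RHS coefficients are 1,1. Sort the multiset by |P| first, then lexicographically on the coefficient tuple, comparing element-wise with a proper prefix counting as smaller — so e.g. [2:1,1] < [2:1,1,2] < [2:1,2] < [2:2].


5 minimal non-faces of Δ(Σ) (on 7 rays):

  P={0,3}:  v_{0} + v_{3} = v_{6}  so sig = [2:1]
  P={3,5}:  v_{3} + v_{5} = v_{2}  so sig = [2:1]
  P={5,6}:  v_{5} + v_{6} = v_{0} + v_{2}  so sig = [2:1,1]
  P={0,1,2,4}:  v_{0} + v_{1} + v_{2} + v_{4} = 0  so sig = [4:]
  P={1,2,4,6}:  v_{1} + v_{2} + v_{4} + v_{6} = v_{3}  so sig = [4:1]

Signatures (|P|; sorted positive RHS coefficients), sorted:
    |P|=2: 3 collections, coeffs (1), (1), (1,1)
    |P|=4: 2 collections, coeffs (), (1)


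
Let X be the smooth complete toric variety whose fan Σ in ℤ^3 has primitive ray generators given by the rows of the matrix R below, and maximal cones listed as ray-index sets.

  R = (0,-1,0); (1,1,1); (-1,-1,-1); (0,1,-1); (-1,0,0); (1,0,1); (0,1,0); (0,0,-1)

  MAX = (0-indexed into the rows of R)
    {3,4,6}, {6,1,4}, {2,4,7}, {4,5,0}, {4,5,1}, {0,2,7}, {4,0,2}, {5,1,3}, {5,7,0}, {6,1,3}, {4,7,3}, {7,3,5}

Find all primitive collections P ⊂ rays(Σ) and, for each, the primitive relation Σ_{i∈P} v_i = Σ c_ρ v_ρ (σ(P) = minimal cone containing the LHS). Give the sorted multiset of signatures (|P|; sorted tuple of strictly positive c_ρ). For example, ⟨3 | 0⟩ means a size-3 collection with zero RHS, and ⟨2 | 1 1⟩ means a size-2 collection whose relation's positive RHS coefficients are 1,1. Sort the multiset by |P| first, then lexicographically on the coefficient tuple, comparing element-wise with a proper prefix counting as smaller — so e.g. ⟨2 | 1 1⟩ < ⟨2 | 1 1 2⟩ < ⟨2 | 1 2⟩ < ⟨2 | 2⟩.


Δ(Σ) — 8 vertices, 14 min non-faces:

  P={0,6}:  v_{0} + v_{6} = 0  →  sig = ⟨2 | 0⟩
  P={1,2}:  v_{1} + v_{2} = 0  →  sig = ⟨2 | 0⟩
  P={0,1}:  v_{0} + v_{1} = v_{5}  →  sig = ⟨2 | 1⟩
  P={0,3}:  v_{0} + v_{3} = v_{7}  →  sig = ⟨2 | 1⟩
  P={2,5}:  v_{2} + v_{5} = v_{0}  →  sig = ⟨2 | 1⟩
  P={5,6}:  v_{5} + v_{6} = v_{1}  →  sig = ⟨2 | 1⟩
  P={6,7}:  v_{6} + v_{7} = v_{3}  →  sig = ⟨2 | 1⟩
  P={1,7}:  v_{1} + v_{7} = v_{3} + v_{5}  →  sig = ⟨2 | 1 1⟩
  P={2,6}:  v_{2} + v_{6} = v_{4} + v_{7}  →  sig = ⟨2 | 1 1⟩
  P={2,3}:  v_{2} + v_{3} = v_{4} + 2·v_{7}  →  sig = ⟨2 | 1 2⟩
  P={4,5,7}:  v_{4} + v_{5} + v_{7} = 0  →  sig = ⟨3 | 0⟩
  P={0,4,7}:  v_{0} + v_{4} + v_{7} = v_{2}  →  sig = ⟨3 | 1⟩
  P={3,4,5}:  v_{3} + v_{4} + v_{5} = v_{6}  →  sig = ⟨3 | 1⟩
  P={1,3,4}:  v_{1} + v_{3} + v_{4} = 2·v_{6}  →  sig = ⟨3 | 2⟩

Sorted signature multiset PRS(X):
    ⟨2 | 0⟩
    ⟨2 | 0⟩
    ⟨2 | 1⟩
    ⟨2 | 1⟩
    ⟨2 | 1⟩
    ⟨2 | 1⟩
    ⟨2 | 1⟩
    ⟨2 | 1 1⟩
    ⟨2 | 1 1⟩
    ⟨2 | 1 2⟩
    ⟨3 | 0⟩
    ⟨3 | 1⟩
    ⟨3 | 1⟩
    ⟨3 | 2⟩


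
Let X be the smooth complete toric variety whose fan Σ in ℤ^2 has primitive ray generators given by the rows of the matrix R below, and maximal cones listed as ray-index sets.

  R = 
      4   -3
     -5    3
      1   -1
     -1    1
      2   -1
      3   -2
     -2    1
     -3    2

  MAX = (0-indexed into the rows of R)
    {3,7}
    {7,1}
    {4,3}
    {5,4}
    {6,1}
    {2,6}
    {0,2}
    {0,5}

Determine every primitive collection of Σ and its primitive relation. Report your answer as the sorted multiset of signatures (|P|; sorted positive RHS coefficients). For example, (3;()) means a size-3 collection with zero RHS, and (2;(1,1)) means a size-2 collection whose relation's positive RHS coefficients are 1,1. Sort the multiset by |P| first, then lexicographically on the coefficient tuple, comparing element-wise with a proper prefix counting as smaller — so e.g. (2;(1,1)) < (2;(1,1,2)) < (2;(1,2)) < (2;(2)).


The 20 primitive collections of Σ (r=8, n=2):

  P = {2,3}:  v_{2} + v_{3} = 0  →  sig = (2;())
  P = {4,6}:  v_{4} + v_{6} = 0  →  sig = (2;())
  P = {5,7}:  v_{5} + v_{7} = 0  →  sig = (2;())
  P = {0,3}:  v_{0} + v_{3} = v_{5}  →  sig = (2;(1))
  P = {0,7}:  v_{0} + v_{7} = v_{2}  →  sig = (2;(1))
  P = {1,4}:  v_{1} + v_{4} = v_{7}  →  sig = (2;(1))
  P = {1,5}:  v_{1} + v_{5} = v_{6}  →  sig = (2;(1))
  P = {2,4}:  v_{2} + v_{4} = v_{5}  →  sig = (2;(1))
  P = {2,5}:  v_{2} + v_{5} = v_{0}  →  sig = (2;(1))
  P = {2,7}:  v_{2} + v_{7} = v_{6}  →  sig = (2;(1))
  P = {3,5}:  v_{3} + v_{5} = v_{4}  →  sig = (2;(1))
  P = {3,6}:  v_{3} + v_{6} = v_{7}  →  sig = (2;(1))
  P = {4,7}:  v_{4} + v_{7} = v_{3}  →  sig = (2;(1))
  P = {5,6}:  v_{5} + v_{6} = v_{2}  →  sig = (2;(1))
  P = {6,7}:  v_{6} + v_{7} = v_{1}  →  sig = (2;(1))
  P = {0,1}:  v_{0} + v_{1} = v_{2} + v_{6}  →  sig = (2;(1,1))
  P = {0,4}:  v_{0} + v_{4} = 2·v_{5}  →  sig = (2;(2))
  P = {0,6}:  v_{0} + v_{6} = 2·v_{2}  →  sig = (2;(2))
  P = {1,2}:  v_{1} + v_{2} = 2·v_{6}  →  sig = (2;(2))
  P = {1,3}:  v_{1} + v_{3} = 2·v_{7}  →  sig = (2;(2))

Signatures (|P|; sorted positive RHS coefficients), sorted:
    (2;())
    (2;())
    (2;())
    (2;(1))
    (2;(1))
    (2;(1))
    (2;(1))
    (2;(1))
    (2;(1))
    (2;(1))
    (2;(1))
    (2;(1))
    (2;(1))
    (2;(1))
    (2;(1))
    (2;(1,1))
    (2;(2))
    (2;(2))
    (2;(2))
    (2;(2))


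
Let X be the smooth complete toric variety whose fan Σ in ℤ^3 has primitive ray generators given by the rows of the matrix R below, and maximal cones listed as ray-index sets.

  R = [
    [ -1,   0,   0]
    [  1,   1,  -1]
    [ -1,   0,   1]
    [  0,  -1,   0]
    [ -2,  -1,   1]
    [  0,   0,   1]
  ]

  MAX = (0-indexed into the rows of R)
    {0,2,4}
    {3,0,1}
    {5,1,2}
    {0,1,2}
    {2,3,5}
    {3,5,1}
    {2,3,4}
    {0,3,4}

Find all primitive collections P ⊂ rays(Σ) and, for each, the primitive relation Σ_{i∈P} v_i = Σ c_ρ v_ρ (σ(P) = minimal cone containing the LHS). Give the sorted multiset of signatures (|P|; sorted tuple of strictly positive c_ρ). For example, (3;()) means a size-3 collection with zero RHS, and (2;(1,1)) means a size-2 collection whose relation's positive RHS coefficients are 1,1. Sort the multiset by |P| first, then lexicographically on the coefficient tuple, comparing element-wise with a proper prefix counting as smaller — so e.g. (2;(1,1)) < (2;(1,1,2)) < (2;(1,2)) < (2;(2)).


Δ(Σ) — 6 vertices, 5 min non-faces:

  P={0,5}:  v_{0} + v_{5} = v_{2}  so sig = (2;(1))
  P={1,4}:  v_{1} + v_{4} = v_{0}  so sig = (2;(1))
  P={4,5}:  v_{4} + v_{5} = 2·v_{2} + v_{3}  so sig = (2;(1,2))
  P={1,2,3}:  v_{1} + v_{2} + v_{3} = 0  so sig = (3;())
  P={0,2,3}:  v_{0} + v_{2} + v_{3} = v_{4}  so sig = (3;(1))

so the primitive-relation signature multiset is
    |P|=2: 3 collections, coeffs (1), (1), (1,2)
    |P|=3: 2 collections, coeffs (), (1)


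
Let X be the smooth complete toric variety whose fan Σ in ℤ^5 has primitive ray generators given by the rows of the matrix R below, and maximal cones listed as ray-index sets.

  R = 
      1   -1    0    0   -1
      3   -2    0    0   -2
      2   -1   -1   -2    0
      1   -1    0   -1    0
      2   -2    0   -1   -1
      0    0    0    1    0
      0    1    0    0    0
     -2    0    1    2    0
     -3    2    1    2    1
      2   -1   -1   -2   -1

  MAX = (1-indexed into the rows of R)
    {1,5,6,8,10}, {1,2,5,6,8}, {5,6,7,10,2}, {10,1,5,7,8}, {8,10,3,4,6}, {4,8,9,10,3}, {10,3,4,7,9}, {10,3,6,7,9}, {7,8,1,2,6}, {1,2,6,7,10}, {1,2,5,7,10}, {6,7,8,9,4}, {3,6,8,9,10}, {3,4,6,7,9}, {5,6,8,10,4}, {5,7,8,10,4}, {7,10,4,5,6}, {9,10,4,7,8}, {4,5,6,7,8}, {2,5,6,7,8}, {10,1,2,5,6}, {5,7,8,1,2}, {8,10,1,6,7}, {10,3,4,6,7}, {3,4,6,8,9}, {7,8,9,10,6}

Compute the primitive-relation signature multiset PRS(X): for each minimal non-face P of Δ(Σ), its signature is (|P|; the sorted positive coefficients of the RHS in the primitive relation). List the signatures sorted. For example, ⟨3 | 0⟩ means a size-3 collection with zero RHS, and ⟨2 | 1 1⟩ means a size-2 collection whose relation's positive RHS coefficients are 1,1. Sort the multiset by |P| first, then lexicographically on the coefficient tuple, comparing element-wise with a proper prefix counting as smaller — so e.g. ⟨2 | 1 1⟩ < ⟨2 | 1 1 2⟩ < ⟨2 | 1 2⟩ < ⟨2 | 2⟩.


Primitive collections (14):

  P={1,4}:  v_{1} + v_{4} = v_{5}  so sig = ⟨2 | 1⟩
  P={1,9}:  v_{1} + v_{9} = v_{7} + v_{8}  so sig = ⟨2 | 1 1⟩
  P={1,3}:  v_{1} + v_{3} = v_{4} + v_{6} + v_{10}  so sig = ⟨2 | 1 1 1⟩
  P={5,9}:  v_{5} + v_{9} = v_{4} + v_{7} + v_{8}  so sig = ⟨2 | 1 1 1⟩
  P={2,3}:  v_{2} + v_{3} = v_{4} + v_{5} + 2·v_{6} + v_{7} + v_{10}  so sig = ⟨2 | 1 1 1 1 2⟩
  P={2,9}:  v_{2} + v_{9} = v_{5} + v_{6} + 2·v_{7} + v_{8}  so sig = ⟨2 | 1 1 1 2⟩
  P={2,4}:  v_{2} + v_{4} = 2·v_{5} + v_{6} + v_{7}  so sig = ⟨2 | 1 1 2⟩
  P={3,5}:  v_{3} + v_{5} = 2·v_{4} + v_{6} + v_{10}  so sig = ⟨2 | 1 1 2⟩
  P={3,7,8}:  v_{3} + v_{7} + v_{8} = 0  so sig = ⟨3 | 0⟩
  P={2,8,10}:  v_{2} + v_{8} + v_{10} = 3·v_{1}  so sig = ⟨3 | 3⟩
  P={4,6,9,10}:  v_{4} + v_{6} + v_{9} + v_{10} = 0  so sig = ⟨4 | 0⟩
  P={1,5,6,7}:  v_{1} + v_{5} + v_{6} + v_{7} = v_{2}  so sig = ⟨4 | 1⟩
  P={4,6,7,8,10}:  v_{4} + v_{6} + v_{7} + v_{8} + v_{10} = v_{1}  so sig = ⟨5 | 1⟩
  P={5,6,7,8,10}:  v_{5} + v_{6} + v_{7} + v_{8} + v_{10} = 2·v_{1}  so sig = ⟨5 | 2⟩

Sorted signature multiset PRS(X):
    |P|=2: 8 collections, coeffs (1), (1,1), (1,1,1), (1,1,1), (1,1,1,1,2), (1,1,1,2), (1,1,2), (1,1,2)
    |P|=3: 2 collections, coeffs (), (3)
    |P|=4: 2 collections, coeffs (), (1)
    |P|=5: 2 collections, coeffs (1), (2)


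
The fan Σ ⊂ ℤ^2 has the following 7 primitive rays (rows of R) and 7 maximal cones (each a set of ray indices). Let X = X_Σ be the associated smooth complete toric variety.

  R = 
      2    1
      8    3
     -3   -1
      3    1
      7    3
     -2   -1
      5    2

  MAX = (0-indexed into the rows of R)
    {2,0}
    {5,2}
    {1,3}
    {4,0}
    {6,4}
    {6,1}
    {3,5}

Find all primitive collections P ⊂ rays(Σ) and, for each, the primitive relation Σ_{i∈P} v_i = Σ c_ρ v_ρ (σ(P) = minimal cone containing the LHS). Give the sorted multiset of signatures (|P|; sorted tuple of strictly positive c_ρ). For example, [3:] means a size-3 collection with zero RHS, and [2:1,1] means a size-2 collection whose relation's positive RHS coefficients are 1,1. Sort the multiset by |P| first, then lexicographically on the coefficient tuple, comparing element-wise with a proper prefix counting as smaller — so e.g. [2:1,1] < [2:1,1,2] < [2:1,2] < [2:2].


The 14 primitive collections of Σ (r=7, n=2):

  {0,5}:  v_{0} + v_{5} = 0 ; sig = [2:]
  {2,3}:  v_{2} + v_{3} = 0 ; sig = [2:]
  {0,3}:  v_{0} + v_{3} = v_{6} ; sig = [2:1]
  {0,6}:  v_{0} + v_{6} = v_{4} ; sig = [2:1]
  {1,2}:  v_{1} + v_{2} = v_{6} ; sig = [2:1]
  {2,6}:  v_{2} + v_{6} = v_{0} ; sig = [2:1]
  {3,6}:  v_{3} + v_{6} = v_{1} ; sig = [2:1]
  {4,5}:  v_{4} + v_{5} = v_{6} ; sig = [2:1]
  {5,6}:  v_{5} + v_{6} = v_{3} ; sig = [2:1]
  {0,1}:  v_{0} + v_{1} = 2·v_{6} ; sig = [2:2]
  {1,5}:  v_{1} + v_{5} = 2·v_{3} ; sig = [2:2]
  {2,4}:  v_{2} + v_{4} = 2·v_{0} ; sig = [2:2]
  {3,4}:  v_{3} + v_{4} = 2·v_{6} ; sig = [2:2]
  {1,4}:  v_{1} + v_{4} = 3·v_{6} ; sig = [2:3]

Signatures (|P|; sorted positive RHS coefficients), sorted:
    [2:]
    [2:]
    [2:1]
    [2:1]
    [2:1]
    [2:1]
    [2:1]
    [2:1]
    [2:1]
    [2:2]
    [2:2]
    [2:2]
    [2:2]
    [2:3]


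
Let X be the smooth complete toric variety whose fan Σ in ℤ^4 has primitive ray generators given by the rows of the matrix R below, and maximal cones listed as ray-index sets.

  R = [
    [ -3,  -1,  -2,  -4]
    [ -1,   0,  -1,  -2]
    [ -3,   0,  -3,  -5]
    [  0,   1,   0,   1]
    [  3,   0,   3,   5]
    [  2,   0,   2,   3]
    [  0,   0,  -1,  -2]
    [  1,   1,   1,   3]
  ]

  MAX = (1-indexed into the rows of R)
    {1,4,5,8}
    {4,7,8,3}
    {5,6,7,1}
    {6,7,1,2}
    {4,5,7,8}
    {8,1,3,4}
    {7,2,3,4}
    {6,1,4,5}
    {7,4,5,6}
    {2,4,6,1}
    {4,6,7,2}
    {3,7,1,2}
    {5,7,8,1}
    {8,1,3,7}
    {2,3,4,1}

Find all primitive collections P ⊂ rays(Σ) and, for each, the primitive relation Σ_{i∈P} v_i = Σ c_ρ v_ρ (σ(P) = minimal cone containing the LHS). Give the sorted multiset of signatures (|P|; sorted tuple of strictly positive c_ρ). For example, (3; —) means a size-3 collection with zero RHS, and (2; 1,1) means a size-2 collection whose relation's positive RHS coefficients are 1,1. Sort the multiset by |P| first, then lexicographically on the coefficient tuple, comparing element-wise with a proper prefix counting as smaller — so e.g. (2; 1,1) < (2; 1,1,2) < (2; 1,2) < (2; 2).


|primitive collections| = 6. Relations:

  • {3,5}:  v_{3} + v_{5} = 0  so sig = (2; —)
  • {2,5}:  v_{2} + v_{5} = v_{6}  so sig = (2; 1)
  • {2,8}:  v_{2} + v_{8} = v_{4}  so sig = (2; 1)
  • {3,6}:  v_{3} + v_{6} = v_{2}  so sig = (2; 1)
  • {6,8}:  v_{6} + v_{8} = v_{4} + v_{5}  so sig = (2; 1,1)
  • {1,4,7}:  v_{1} + v_{4} + v_{7} = v_{3}  so sig = (3; 1)

so the primitive-relation signature multiset is
    |P|=2: 5 collections, coeffs (), (1), (1), (1), (1,1)
    |P|=3: 1 collection, coeffs (1)


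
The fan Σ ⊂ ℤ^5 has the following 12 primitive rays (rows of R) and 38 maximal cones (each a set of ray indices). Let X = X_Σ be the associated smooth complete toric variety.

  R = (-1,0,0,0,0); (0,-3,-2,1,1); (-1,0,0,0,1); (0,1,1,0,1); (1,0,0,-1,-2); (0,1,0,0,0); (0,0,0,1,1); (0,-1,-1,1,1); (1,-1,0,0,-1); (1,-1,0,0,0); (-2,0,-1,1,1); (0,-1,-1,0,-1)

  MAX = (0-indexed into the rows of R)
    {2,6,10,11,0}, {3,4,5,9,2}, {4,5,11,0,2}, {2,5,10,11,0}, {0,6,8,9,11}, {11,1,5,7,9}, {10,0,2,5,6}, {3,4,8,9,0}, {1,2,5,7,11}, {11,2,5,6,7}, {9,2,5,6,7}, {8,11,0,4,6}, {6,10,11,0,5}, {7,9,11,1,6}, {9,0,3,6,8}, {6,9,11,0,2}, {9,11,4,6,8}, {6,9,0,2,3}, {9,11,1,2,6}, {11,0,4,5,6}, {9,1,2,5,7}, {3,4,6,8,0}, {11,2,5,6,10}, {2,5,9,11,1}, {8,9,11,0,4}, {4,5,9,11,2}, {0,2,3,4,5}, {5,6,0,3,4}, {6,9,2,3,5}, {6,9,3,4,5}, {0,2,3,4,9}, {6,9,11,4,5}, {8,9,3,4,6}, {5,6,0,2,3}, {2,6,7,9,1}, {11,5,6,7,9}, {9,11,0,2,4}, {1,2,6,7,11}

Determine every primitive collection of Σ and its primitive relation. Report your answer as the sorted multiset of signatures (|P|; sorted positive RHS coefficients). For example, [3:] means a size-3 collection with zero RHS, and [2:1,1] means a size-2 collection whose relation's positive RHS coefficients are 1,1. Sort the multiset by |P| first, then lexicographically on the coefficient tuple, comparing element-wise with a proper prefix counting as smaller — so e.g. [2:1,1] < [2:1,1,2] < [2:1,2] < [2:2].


24 minimal non-faces of Δ(Σ) (on 12 rays):

  P={3,11}:  v_{3} + v_{11} = 0 ; sig = [2:]
  P={2,8}:  v_{2} + v_{8} = v_{0} + v_{9} ; sig = [2:1,1]
  P={5,8}:  v_{5} + v_{8} = v_{4} + v_{6} ; sig = [2:1,1]
  P={0,7}:  v_{0} + v_{7} = v_{2} + v_{6} + v_{11} ; sig = [2:1,1,1]
  P={1,3}:  v_{1} + v_{3} = v_{2} + v_{7} + v_{9} ; sig = [2:1,1,1]
  P={4,7}:  v_{4} + v_{7} = v_{5} + v_{9} + v_{11} ; sig = [2:1,1,1]
  P={4,10}:  v_{4} + v_{10} = v_{0} + v_{5} + v_{11} ; sig = [2:1,1,1]
  P={7,8}:  v_{7} + v_{8} = v_{6} + v_{9} + v_{11} ; sig = [2:1,1,1]
  P={8,10}:  v_{8} + v_{10} = v_{0} + v_{6} + v_{11} ; sig = [2:1,1,1]
  P={9,10}:  v_{9} + v_{10} = v_{2} + v_{6} + v_{11} ; sig = [2:1,1,1]
  P={3,7}:  v_{3} + v_{7} = v_{2} + v_{5} + v_{6} + v_{9} ; sig = [2:1,1,1,1]
  P={3,10}:  v_{3} + v_{10} = v_{0} + v_{2} + v_{5} + v_{6} ; sig = [2:1,1,1,1]
  P={0,1}:  v_{0} + v_{1} = 2·v_{2} + v_{6} + v_{9} + 2·v_{11} ; sig = [2:1,1,2,2]
  P={1,4}:  v_{1} + v_{4} = v_{2} + v_{5} + 2·v_{9} + 2·v_{11} ; sig = [2:1,1,2,2]
  P={1,8}:  v_{1} + v_{8} = v_{2} + v_{6} + 2·v_{9} + 2·v_{11} ; sig = [2:1,1,2,2]
  P={1,10}:  v_{1} + v_{10} = 2·v_{2} + v_{6} + v_{7} + 2·v_{11} ; sig = [2:1,1,2,2]
  P={7,10}:  v_{7} + v_{10} = 2·v_{2} + v_{5} + 2·v_{6} + 2·v_{11} ; sig = [2:1,2,2,2]
  P={0,5,9}:  v_{0} + v_{5} + v_{9} = 0 ; sig = [3:]
  P={2,4,6}:  v_{2} + v_{4} + v_{6} = 0 ; sig = [3:]
  P={1,5,6}:  v_{1} + v_{5} + v_{6} = 2·v_{7} ; sig = [3:2]
  P={0,4,6,9}:  v_{0} + v_{4} + v_{6} + v_{9} = v_{8} ; sig = [4:1]
  P={2,7,9,11}:  v_{2} + v_{7} + v_{9} + v_{11} = v_{1} ; sig = [4:1]
  P={0,2,5,6,11}:  v_{0} + v_{2} + v_{5} + v_{6} + v_{11} = v_{10} ; sig = [5:1]
  P={2,5,6,9,11}:  v_{2} + v_{5} + v_{6} + v_{9} + v_{11} = v_{7} ; sig = [5:1]

Hence PRS(X_Σ) =
{ [2:],  [2:1,1] ×2,  [2:1,1,1] ×7,  [2:1,1,1,1] ×2,  [2:1,1,2,2] ×4,  [2:1,2,2,2],  [3:] ×2,  [3:2],  [4:1] ×2,  [5:1] ×2 }


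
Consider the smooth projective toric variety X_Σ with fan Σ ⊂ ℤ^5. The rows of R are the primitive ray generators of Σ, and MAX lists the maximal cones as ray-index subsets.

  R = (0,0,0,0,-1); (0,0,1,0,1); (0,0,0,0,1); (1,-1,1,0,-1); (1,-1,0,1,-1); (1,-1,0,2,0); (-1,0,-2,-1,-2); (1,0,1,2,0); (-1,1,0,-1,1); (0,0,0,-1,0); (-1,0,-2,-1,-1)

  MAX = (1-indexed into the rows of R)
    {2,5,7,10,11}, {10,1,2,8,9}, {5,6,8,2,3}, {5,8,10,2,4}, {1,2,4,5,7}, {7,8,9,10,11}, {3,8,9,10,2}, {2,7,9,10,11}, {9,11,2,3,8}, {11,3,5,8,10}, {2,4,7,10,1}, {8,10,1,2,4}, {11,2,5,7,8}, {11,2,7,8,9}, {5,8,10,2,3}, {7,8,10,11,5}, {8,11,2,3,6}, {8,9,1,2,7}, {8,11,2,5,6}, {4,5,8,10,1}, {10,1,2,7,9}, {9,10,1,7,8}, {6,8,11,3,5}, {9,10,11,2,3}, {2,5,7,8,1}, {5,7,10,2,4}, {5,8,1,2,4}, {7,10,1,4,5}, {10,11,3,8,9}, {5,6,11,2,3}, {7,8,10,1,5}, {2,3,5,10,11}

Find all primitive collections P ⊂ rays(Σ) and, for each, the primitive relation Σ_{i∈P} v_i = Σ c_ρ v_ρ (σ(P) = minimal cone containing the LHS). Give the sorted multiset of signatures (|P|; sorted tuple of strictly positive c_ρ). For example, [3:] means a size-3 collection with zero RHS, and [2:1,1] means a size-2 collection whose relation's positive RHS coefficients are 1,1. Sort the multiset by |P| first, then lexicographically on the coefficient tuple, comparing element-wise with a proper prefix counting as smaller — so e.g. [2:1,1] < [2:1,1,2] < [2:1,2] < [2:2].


Primitive collections (17):

  P = {1,3}:  v_{1} + v_{3} = 0 — sig = [2:]
  P = {5,9}:  v_{5} + v_{9} = 0 — sig = [2:]
  P = {1,11}:  v_{1} + v_{11} = v_{7} — sig = [2:1]
  P = {3,7}:  v_{3} + v_{7} = v_{11} — sig = [2:1]
  P = {6,10}:  v_{6} + v_{10} = v_{3} + v_{5} — sig = [2:1,1]
  P = {3,4}:  v_{3} + v_{4} = v_{2} + v_{5} + v_{10} — sig = [2:1,1,1]
  P = {4,9}:  v_{4} + v_{9} = v_{1} + v_{2} + v_{10} — sig = [2:1,1,1]
  P = {1,6}:  v_{1} + v_{6} = v_{2} + v_{5} + v_{8} + v_{11} — sig = [2:1,1,1,1]
  P = {4,11}:  v_{4} + v_{11} = v_{2} + v_{5} + v_{7} + v_{10} — sig = [2:1,1,1,1]
  P = {6,9}:  v_{6} + v_{9} = v_{2} + v_{3} + v_{8} + v_{11} — sig = [2:1,1,1,1]
  P = {6,7}:  v_{6} + v_{7} = v_{2} + v_{5} + v_{8} + 2·v_{11} — sig = [2:1,1,1,2]
  P = {4,6}:  v_{4} + v_{6} = v_{2} + 2·v_{5} — sig = [2:1,2]
  P = {4,7,8}:  v_{4} + v_{7} + v_{8} = 2·v_{1} + v_{5} — sig = [3:1,2]
  P = {2,8,10,11}:  v_{2} + v_{8} + v_{10} + v_{11} = 0 — sig = [4:]
  P = {1,2,5,10}:  v_{1} + v_{2} + v_{5} + v_{10} = v_{4} — sig = [4:1]
  P = {2,7,8,10}:  v_{2} + v_{7} + v_{8} + v_{10} = v_{1} — sig = [4:1]
  P = {2,3,5,8,11}:  v_{2} + v_{3} + v_{5} + v_{8} + v_{11} = v_{6} — sig = [5:1]

so the primitive-relation signature multiset is
    |P|=2: 12 collections, coeffs (), (), (1), (1), (1,1), (1,1,1), (1,1,1), (1,1,1,1), (1,1,1,1), (1,1,1,1), (1,1,1,2), (1,2)
    |P|=3: 1 collection, coeffs (1,2)
    |P|=4: 3 collections, coeffs (), (1), (1)
    |P|=5: 1 collection, coeffs (1)


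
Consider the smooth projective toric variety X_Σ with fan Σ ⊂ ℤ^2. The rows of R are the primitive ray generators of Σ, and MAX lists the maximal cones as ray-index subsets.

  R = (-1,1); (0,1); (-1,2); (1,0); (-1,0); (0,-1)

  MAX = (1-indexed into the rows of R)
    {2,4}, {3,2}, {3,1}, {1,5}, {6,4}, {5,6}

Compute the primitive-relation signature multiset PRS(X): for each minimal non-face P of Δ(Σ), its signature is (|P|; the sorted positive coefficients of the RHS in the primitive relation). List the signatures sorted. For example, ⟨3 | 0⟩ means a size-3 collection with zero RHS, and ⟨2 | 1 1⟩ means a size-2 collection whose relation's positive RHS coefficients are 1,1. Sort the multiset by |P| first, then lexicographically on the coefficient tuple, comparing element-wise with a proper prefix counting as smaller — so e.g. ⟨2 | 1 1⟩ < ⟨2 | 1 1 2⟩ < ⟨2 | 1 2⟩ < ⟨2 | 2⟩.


|primitive collections| = 9. Relations:

  {2,6}:  v_{2} + v_{6} = 0 ; sig = ⟨2 | 0⟩
  {4,5}:  v_{4} + v_{5} = 0 ; sig = ⟨2 | 0⟩
  {1,2}:  v_{1} + v_{2} = v_{3} ; sig = ⟨2 | 1⟩
  {1,4}:  v_{1} + v_{4} = v_{2} ; sig = ⟨2 | 1⟩
  {1,6}:  v_{1} + v_{6} = v_{5} ; sig = ⟨2 | 1⟩
  {2,5}:  v_{2} + v_{5} = v_{1} ; sig = ⟨2 | 1⟩
  {3,6}:  v_{3} + v_{6} = v_{1} ; sig = ⟨2 | 1⟩
  {3,4}:  v_{3} + v_{4} = 2·v_{2} ; sig = ⟨2 | 2⟩
  {3,5}:  v_{3} + v_{5} = 2·v_{1} ; sig = ⟨2 | 2⟩

Hence PRS(X_Σ) =
    ⟨2 | 0⟩
    ⟨2 | 0⟩
    ⟨2 | 1⟩
    ⟨2 | 1⟩
    ⟨2 | 1⟩
    ⟨2 | 1⟩
    ⟨2 | 1⟩
    ⟨2 | 2⟩
    ⟨2 | 2⟩


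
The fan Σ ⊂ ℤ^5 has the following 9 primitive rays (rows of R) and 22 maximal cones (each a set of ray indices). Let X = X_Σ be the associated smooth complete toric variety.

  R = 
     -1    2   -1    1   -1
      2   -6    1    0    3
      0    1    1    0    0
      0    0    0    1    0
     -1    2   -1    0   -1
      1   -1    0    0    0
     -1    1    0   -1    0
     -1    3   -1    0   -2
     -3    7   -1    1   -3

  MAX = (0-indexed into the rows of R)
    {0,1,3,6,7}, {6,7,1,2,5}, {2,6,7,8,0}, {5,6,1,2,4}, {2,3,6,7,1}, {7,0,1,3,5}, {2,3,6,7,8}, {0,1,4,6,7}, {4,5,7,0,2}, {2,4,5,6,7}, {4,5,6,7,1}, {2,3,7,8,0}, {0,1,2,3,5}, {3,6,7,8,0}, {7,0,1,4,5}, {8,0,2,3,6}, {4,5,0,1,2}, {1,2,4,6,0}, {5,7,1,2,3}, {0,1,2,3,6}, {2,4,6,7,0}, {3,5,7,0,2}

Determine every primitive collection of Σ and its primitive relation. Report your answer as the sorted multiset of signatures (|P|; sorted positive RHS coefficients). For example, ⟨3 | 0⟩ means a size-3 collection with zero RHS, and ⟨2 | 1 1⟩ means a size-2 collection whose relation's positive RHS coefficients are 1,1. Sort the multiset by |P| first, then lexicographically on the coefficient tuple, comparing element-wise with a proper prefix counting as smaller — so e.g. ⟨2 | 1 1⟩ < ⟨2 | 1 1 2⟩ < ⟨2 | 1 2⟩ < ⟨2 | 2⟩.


|primitive collections| = 9. Relations:

  P = {3,4}:  v_{3} + v_{4} = v_{0}  so sig = ⟨2 | 1⟩
  P = {5,8}:  v_{5} + v_{8} = v_{0} + v_{2} + v_{7}  so sig = ⟨2 | 1 1 1⟩
  P = {4,8}:  v_{4} + v_{8} = 2·v_{0} + v_{2} + v_{6} + v_{7}  so sig = ⟨2 | 1 1 1 2⟩
  P = {1,8}:  v_{1} + v_{8} = 2·v_{3} + v_{6}  so sig = ⟨2 | 1 2⟩
  P = {3,5,6}:  v_{3} + v_{5} + v_{6} = 0  so sig = ⟨3 | 0⟩
  P = {0,5,6}:  v_{0} + v_{5} + v_{6} = v_{4}  so sig = ⟨3 | 1⟩
  P = {1,2,4,7}:  v_{1} + v_{2} + v_{4} + v_{7} = 0  so sig = ⟨4 | 0⟩
  P = {0,1,2,7}:  v_{0} + v_{1} + v_{2} + v_{7} = v_{3}  so sig = ⟨4 | 1⟩
  P = {0,2,3,6,7}:  v_{0} + v_{2} + v_{3} + v_{6} + v_{7} = v_{8}  so sig = ⟨5 | 1⟩

so the primitive-relation signature multiset is
[⟨2 | 1⟩, ⟨2 | 1 1 1⟩, ⟨2 | 1 1 1 2⟩, ⟨2 | 1 2⟩, ⟨3 | 0⟩, ⟨3 | 1⟩, ⟨4 | 0⟩, ⟨4 | 1⟩, ⟨5 | 1⟩]


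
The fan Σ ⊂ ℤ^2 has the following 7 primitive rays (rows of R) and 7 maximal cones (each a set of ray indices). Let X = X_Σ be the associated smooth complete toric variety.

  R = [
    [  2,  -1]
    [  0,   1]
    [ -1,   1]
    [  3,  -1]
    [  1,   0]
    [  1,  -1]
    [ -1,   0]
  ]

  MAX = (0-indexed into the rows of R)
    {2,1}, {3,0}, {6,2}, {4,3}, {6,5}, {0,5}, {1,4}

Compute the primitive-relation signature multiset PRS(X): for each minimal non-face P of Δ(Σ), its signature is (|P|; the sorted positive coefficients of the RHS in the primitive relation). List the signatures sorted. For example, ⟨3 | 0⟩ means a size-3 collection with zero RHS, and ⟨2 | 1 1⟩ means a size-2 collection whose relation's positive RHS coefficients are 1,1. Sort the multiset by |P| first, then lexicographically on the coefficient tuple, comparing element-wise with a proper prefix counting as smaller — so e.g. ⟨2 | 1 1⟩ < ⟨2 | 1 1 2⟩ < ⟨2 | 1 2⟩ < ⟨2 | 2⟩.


14 collections generate NE(X_Σ); each relation:

  P={2,5}:  v_{2} + v_{5} = 0  ⟹  sig = ⟨2 | 0⟩
  P={4,6}:  v_{4} + v_{6} = 0  ⟹  sig = ⟨2 | 0⟩
  P={0,2}:  v_{0} + v_{2} = v_{4}  ⟹  sig = ⟨2 | 1⟩
  P={0,4}:  v_{0} + v_{4} = v_{3}  ⟹  sig = ⟨2 | 1⟩
  P={0,6}:  v_{0} + v_{6} = v_{5}  ⟹  sig = ⟨2 | 1⟩
  P={1,5}:  v_{1} + v_{5} = v_{4}  ⟹  sig = ⟨2 | 1⟩
  P={1,6}:  v_{1} + v_{6} = v_{2}  ⟹  sig = ⟨2 | 1⟩
  P={2,4}:  v_{2} + v_{4} = v_{1}  ⟹  sig = ⟨2 | 1⟩
  P={3,6}:  v_{3} + v_{6} = v_{0}  ⟹  sig = ⟨2 | 1⟩
  P={4,5}:  v_{4} + v_{5} = v_{0}  ⟹  sig = ⟨2 | 1⟩
  P={0,1}:  v_{0} + v_{1} = 2·v_{4}  ⟹  sig = ⟨2 | 2⟩
  P={2,3}:  v_{2} + v_{3} = 2·v_{4}  ⟹  sig = ⟨2 | 2⟩
  P={3,5}:  v_{3} + v_{5} = 2·v_{0}  ⟹  sig = ⟨2 | 2⟩
  P={1,3}:  v_{1} + v_{3} = 3·v_{4}  ⟹  sig = ⟨2 | 3⟩

so the primitive-relation signature multiset is
    |P|=2: 14 collections, coeffs (), (), (1), (1), (1), (1), (1), (1), (1), (1), (2), (2), (2), (3)


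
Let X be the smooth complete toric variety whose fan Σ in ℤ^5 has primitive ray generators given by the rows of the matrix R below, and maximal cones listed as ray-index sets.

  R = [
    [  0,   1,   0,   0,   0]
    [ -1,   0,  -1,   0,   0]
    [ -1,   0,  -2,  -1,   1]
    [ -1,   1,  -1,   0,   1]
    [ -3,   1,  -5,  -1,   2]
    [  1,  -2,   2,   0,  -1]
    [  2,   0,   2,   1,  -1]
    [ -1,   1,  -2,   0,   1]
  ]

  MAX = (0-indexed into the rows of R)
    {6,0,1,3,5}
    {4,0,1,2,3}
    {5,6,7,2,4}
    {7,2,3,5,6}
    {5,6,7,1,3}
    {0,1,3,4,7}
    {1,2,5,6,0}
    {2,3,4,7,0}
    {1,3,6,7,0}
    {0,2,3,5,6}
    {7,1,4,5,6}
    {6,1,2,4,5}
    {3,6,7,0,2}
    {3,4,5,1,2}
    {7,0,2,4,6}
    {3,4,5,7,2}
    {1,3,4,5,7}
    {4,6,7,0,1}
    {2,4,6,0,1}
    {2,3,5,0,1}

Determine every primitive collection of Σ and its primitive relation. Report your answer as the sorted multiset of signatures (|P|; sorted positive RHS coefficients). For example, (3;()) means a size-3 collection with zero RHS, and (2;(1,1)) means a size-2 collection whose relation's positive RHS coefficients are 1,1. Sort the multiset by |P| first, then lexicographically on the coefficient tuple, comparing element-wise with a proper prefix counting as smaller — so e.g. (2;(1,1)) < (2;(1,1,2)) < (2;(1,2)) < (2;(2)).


Δ(Σ) — 8 vertices, 5 min non-faces:

  P={0,5,7}:  v_{0} + v_{5} + v_{7} = 0 ; sig = (3;())
  P={1,2,7}:  v_{1} + v_{2} + v_{7} = v_{4} ; sig = (3;(1))
  P={0,4,5}:  v_{0} + v_{4} + v_{5} = v_{1} + v_{2} ; sig = (3;(1,1))
  P={3,4,6}:  v_{3} + v_{4} + v_{6} = 2·v_{7} ; sig = (3;(2))
  P={1,2,3,6}:  v_{1} + v_{2} + v_{3} + v_{6} = v_{7} ; sig = (4;(1))

Sorted signature multiset PRS(X):
[(3;()), (3;(1)), (3;(1,1)), (3;(2)), (4;(1))]


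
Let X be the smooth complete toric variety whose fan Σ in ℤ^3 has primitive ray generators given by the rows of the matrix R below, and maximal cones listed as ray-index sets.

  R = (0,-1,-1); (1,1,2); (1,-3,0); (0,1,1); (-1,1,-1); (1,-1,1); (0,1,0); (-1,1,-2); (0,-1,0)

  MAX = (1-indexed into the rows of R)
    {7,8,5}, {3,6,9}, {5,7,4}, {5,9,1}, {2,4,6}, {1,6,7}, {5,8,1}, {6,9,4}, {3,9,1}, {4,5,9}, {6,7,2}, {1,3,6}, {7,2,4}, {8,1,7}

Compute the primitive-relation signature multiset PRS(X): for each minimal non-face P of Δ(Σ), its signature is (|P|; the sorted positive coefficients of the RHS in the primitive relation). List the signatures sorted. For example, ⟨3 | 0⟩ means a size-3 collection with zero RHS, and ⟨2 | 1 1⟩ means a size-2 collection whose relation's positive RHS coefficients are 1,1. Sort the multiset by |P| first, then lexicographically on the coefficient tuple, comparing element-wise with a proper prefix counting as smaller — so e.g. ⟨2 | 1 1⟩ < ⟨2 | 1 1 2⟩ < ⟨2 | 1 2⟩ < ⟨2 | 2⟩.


18 minimal non-faces of Δ(Σ) (on 9 rays):

  • {1,4}:  v_{1} + v_{4} = 0 — sig = ⟨2 | 0⟩
  • {5,6}:  v_{5} + v_{6} = 0 — sig = ⟨2 | 0⟩
  • {7,9}:  v_{7} + v_{9} = 0 — sig = ⟨2 | 0⟩
  • {1,2}:  v_{1} + v_{2} = v_{6} + v_{7} — sig = ⟨2 | 1 1⟩
  • {2,5}:  v_{2} + v_{5} = v_{4} + v_{7} — sig = ⟨2 | 1 1⟩
  • {2,9}:  v_{2} + v_{9} = v_{4} + v_{6} — sig = ⟨2 | 1 1⟩
  • {3,4}:  v_{3} + v_{4} = v_{6} + v_{9} — sig = ⟨2 | 1 1⟩
  • {3,5}:  v_{3} + v_{5} = v_{1} + v_{9} — sig = ⟨2 | 1 1⟩
  • {3,7}:  v_{3} + v_{7} = v_{1} + v_{6} — sig = ⟨2 | 1 1⟩
  • {4,8}:  v_{4} + v_{8} = v_{5} + v_{7} — sig = ⟨2 | 1 1⟩
  • {6,8}:  v_{6} + v_{8} = v_{1} + v_{7} — sig = ⟨2 | 1 1⟩
  • {8,9}:  v_{8} + v_{9} = v_{1} + v_{5} — sig = ⟨2 | 1 1⟩
  • {2,3}:  v_{2} + v_{3} = 2·v_{6} — sig = ⟨2 | 2⟩
  • {2,8}:  v_{2} + v_{8} = 2·v_{7} — sig = ⟨2 | 2⟩
  • {3,8}:  v_{3} + v_{8} = 2·v_{1} — sig = ⟨2 | 2⟩
  • {1,5,7}:  v_{1} + v_{5} + v_{7} = v_{8} — sig = ⟨3 | 1⟩
  • {1,6,9}:  v_{1} + v_{6} + v_{9} = v_{3} — sig = ⟨3 | 1⟩
  • {4,6,7}:  v_{4} + v_{6} + v_{7} = v_{2} — sig = ⟨3 | 1⟩

Signatures (|P|; sorted positive RHS coefficients), sorted:
    ⟨2 | 0⟩
    ⟨2 | 0⟩
    ⟨2 | 0⟩
    ⟨2 | 1 1⟩
    ⟨2 | 1 1⟩
    ⟨2 | 1 1⟩
    ⟨2 | 1 1⟩
    ⟨2 | 1 1⟩
    ⟨2 | 1 1⟩
    ⟨2 | 1 1⟩
    ⟨2 | 1 1⟩
    ⟨2 | 1 1⟩
    ⟨2 | 2⟩
    ⟨2 | 2⟩
    ⟨2 | 2⟩
    ⟨3 | 1⟩
    ⟨3 | 1⟩
    ⟨3 | 1⟩


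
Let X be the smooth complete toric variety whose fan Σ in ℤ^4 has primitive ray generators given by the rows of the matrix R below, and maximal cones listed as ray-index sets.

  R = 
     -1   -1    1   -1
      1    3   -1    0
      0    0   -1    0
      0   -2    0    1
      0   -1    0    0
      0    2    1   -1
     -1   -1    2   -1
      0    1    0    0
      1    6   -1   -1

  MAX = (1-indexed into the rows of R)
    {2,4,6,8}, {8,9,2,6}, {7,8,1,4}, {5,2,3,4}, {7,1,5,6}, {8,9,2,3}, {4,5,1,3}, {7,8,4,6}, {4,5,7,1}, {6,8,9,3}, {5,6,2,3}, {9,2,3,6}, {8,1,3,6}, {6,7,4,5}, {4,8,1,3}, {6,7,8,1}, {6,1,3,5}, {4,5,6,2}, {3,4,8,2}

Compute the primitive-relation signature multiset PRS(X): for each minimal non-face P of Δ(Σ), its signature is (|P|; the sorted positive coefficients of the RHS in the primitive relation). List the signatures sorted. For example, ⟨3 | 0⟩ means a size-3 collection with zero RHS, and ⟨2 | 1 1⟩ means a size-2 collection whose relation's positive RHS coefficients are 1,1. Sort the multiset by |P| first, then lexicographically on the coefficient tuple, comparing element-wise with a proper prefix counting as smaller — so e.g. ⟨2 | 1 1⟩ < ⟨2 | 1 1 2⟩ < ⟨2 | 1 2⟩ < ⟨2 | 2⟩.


11 minimal non-faces of Δ(Σ) (on 9 rays):

  P = {5,8}:  v_{5} + v_{8} = 0  →  sig = ⟨2 | 0⟩
  P = {2,7}:  v_{2} + v_{7} = v_{6}  →  sig = ⟨2 | 1⟩
  P = {3,7}:  v_{3} + v_{7} = v_{1}  →  sig = ⟨2 | 1⟩
  P = {1,2}:  v_{1} + v_{2} = v_{3} + v_{6}  →  sig = ⟨2 | 1 1⟩
  P = {4,9}:  v_{4} + v_{9} = v_{2} + v_{8}  →  sig = ⟨2 | 1 1⟩
  P = {5,9}:  v_{5} + v_{9} = v_{2} + v_{3} + v_{6}  →  sig = ⟨2 | 1 1 1⟩
  P = {7,9}:  v_{7} + v_{9} = v_{3} + 2·v_{6} + v_{8}  →  sig = ⟨2 | 1 1 2⟩
  P = {1,9}:  v_{1} + v_{9} = 2·v_{3} + 2·v_{6} + v_{8}  →  sig = ⟨2 | 1 2 2⟩
  P = {3,4,6}:  v_{3} + v_{4} + v_{6} = 0  →  sig = ⟨3 | 0⟩
  P = {1,4,6}:  v_{1} + v_{4} + v_{6} = v_{7}  →  sig = ⟨3 | 1⟩
  P = {2,3,6,8}:  v_{2} + v_{3} + v_{6} + v_{8} = v_{9}  →  sig = ⟨4 | 1⟩

Hence PRS(X_Σ) =
{ ⟨2 | 0⟩,  ⟨2 | 1⟩ ×2,  ⟨2 | 1 1⟩ ×2,  ⟨2 | 1 1 1⟩,  ⟨2 | 1 1 2⟩,  ⟨2 | 1 2 2⟩,  ⟨3 | 0⟩,  ⟨3 | 1⟩,  ⟨4 | 1⟩ }


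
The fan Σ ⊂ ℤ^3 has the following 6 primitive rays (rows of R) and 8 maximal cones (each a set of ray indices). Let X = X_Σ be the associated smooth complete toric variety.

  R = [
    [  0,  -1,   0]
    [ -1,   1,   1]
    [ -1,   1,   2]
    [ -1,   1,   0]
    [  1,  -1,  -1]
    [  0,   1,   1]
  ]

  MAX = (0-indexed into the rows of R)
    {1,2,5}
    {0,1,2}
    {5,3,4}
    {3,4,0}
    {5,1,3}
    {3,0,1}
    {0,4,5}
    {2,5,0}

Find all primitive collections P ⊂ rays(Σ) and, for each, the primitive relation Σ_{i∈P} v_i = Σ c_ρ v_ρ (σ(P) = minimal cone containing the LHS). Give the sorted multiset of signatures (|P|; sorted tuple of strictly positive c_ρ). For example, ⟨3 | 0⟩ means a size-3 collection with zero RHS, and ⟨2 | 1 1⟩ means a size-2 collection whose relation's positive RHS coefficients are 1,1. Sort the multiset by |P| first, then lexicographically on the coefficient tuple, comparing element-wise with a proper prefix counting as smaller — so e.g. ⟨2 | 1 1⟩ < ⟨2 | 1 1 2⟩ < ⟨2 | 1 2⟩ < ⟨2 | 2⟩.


Σ has 5 primitive collections:

  • {1,4}:  v_{1} + v_{4} = 0  →  sig = ⟨2 | 0⟩
  • {2,4}:  v_{2} + v_{4} = v_{0} + v_{5}  →  sig = ⟨2 | 1 1⟩
  • {2,3}:  v_{2} + v_{3} = 2·v_{1}  →  sig = ⟨2 | 2⟩
  • {0,1,5}:  v_{0} + v_{1} + v_{5} = v_{2}  →  sig = ⟨3 | 1⟩
  • {0,3,5}:  v_{0} + v_{3} + v_{5} = v_{1}  →  sig = ⟨3 | 1⟩

Sorted signature multiset PRS(X):
    |P|=2: 3 collections, coeffs (), (1,1), (2)
    |P|=3: 2 collections, coeffs (1), (1)


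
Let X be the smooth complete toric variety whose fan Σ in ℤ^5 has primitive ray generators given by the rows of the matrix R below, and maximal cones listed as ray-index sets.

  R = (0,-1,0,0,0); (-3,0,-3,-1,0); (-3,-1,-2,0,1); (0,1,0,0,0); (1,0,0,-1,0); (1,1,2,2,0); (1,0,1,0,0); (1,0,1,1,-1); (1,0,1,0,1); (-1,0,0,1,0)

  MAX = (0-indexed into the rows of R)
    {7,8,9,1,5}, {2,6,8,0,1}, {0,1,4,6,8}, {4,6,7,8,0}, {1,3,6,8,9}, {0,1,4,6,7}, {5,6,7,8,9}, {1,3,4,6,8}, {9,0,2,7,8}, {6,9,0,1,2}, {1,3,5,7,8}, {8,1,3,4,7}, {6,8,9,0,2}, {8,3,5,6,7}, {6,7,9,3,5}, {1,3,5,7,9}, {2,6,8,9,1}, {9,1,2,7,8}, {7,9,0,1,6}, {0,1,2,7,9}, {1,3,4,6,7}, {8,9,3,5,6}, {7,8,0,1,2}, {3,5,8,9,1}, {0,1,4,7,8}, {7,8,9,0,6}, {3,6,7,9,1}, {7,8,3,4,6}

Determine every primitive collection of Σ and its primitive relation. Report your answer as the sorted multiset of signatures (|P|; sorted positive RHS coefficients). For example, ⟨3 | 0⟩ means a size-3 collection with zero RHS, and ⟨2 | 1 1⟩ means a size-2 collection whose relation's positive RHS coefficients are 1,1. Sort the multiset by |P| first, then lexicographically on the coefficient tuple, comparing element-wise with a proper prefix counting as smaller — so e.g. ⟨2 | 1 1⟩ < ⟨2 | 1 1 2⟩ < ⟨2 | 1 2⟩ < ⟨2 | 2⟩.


Σ has 12 primitive collections:

  {0,3}:  v_{0} + v_{3} = 0  →  sig = ⟨2 | 0⟩
  {4,9}:  v_{4} + v_{9} = 0  →  sig = ⟨2 | 0⟩
  {0,5}:  v_{0} + v_{5} = v_{7} + v_{8} + v_{9}  →  sig = ⟨2 | 1 1 1⟩
  {2,3}:  v_{2} + v_{3} = v_{1} + v_{8} + v_{9}  →  sig = ⟨2 | 1 1 1⟩
  {2,4}:  v_{2} + v_{4} = v_{0} + v_{1} + v_{8}  →  sig = ⟨2 | 1 1 1⟩
  {4,5}:  v_{4} + v_{5} = v_{3} + v_{7} + v_{8}  →  sig = ⟨2 | 1 1 1⟩
  {2,5}:  v_{2} + v_{5} = v_{1} + v_{7} + 2·v_{8} + 2·v_{9}  →  sig = ⟨2 | 1 1 2 2⟩
  {1,5,6}:  v_{1} + v_{5} + v_{6} = v_{3} + v_{9}  →  sig = ⟨3 | 1 1⟩
  {2,6,7}:  v_{2} + v_{6} + v_{7} = v_{0} + v_{9}  →  sig = ⟨3 | 1 1⟩
  {1,6,7,8}:  v_{1} + v_{6} + v_{7} + v_{8} = 0  →  sig = ⟨4 | 0⟩
  {0,1,8,9}:  v_{0} + v_{1} + v_{8} + v_{9} = v_{2}  →  sig = ⟨4 | 1⟩
  {3,7,8,9}:  v_{3} + v_{7} + v_{8} + v_{9} = v_{5}  →  sig = ⟨4 | 1⟩

Signatures (|P|; sorted positive RHS coefficients), sorted:
{ ⟨2 | 0⟩ ×2,  ⟨2 | 1 1 1⟩ ×4,  ⟨2 | 1 1 2 2⟩,  ⟨3 | 1 1⟩ ×2,  ⟨4 | 0⟩,  ⟨4 | 1⟩ ×2 }
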